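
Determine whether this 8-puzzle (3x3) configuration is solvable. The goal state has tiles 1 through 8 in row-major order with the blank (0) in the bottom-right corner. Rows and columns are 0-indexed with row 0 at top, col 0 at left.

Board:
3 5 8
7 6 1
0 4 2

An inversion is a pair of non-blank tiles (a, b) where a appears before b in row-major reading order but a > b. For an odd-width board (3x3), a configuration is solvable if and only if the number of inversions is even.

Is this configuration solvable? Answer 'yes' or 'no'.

Inversions (pairs i<j in row-major order where tile[i] > tile[j] > 0): 18
18 is even, so the puzzle is solvable.

Answer: yes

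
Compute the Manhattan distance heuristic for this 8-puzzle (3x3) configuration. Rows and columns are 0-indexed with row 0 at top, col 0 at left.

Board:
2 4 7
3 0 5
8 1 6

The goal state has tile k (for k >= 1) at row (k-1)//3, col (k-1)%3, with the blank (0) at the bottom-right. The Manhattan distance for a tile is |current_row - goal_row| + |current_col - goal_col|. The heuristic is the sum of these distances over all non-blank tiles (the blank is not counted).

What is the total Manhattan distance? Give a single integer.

Answer: 16

Derivation:
Tile 2: at (0,0), goal (0,1), distance |0-0|+|0-1| = 1
Tile 4: at (0,1), goal (1,0), distance |0-1|+|1-0| = 2
Tile 7: at (0,2), goal (2,0), distance |0-2|+|2-0| = 4
Tile 3: at (1,0), goal (0,2), distance |1-0|+|0-2| = 3
Tile 5: at (1,2), goal (1,1), distance |1-1|+|2-1| = 1
Tile 8: at (2,0), goal (2,1), distance |2-2|+|0-1| = 1
Tile 1: at (2,1), goal (0,0), distance |2-0|+|1-0| = 3
Tile 6: at (2,2), goal (1,2), distance |2-1|+|2-2| = 1
Sum: 1 + 2 + 4 + 3 + 1 + 1 + 3 + 1 = 16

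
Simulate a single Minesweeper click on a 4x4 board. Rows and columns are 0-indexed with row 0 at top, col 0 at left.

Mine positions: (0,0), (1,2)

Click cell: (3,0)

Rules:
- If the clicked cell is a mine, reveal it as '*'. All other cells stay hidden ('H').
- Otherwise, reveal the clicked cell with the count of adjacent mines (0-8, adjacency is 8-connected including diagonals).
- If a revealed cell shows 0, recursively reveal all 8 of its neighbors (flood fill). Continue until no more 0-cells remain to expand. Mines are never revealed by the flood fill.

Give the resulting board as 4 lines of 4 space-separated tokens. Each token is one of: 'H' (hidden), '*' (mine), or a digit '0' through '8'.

H H H H
1 2 H H
0 1 1 1
0 0 0 0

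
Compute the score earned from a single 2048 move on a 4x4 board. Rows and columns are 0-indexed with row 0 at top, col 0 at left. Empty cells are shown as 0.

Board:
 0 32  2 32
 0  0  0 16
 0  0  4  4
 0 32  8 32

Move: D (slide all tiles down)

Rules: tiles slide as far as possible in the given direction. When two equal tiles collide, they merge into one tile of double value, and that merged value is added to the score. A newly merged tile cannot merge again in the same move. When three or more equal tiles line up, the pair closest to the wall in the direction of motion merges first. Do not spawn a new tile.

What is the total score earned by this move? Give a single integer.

Answer: 64

Derivation:
Slide down:
col 0: [0, 0, 0, 0] -> [0, 0, 0, 0]  score +0 (running 0)
col 1: [32, 0, 0, 32] -> [0, 0, 0, 64]  score +64 (running 64)
col 2: [2, 0, 4, 8] -> [0, 2, 4, 8]  score +0 (running 64)
col 3: [32, 16, 4, 32] -> [32, 16, 4, 32]  score +0 (running 64)
Board after move:
 0  0  0 32
 0  0  2 16
 0  0  4  4
 0 64  8 32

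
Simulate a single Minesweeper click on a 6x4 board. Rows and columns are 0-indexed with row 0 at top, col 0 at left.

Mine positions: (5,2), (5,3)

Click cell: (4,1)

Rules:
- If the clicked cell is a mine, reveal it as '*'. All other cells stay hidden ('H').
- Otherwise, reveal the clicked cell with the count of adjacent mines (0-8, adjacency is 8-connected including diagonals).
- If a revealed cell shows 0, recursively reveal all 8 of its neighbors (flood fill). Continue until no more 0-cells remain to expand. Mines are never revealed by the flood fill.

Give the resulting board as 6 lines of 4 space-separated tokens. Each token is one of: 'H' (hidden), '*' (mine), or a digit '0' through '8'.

H H H H
H H H H
H H H H
H H H H
H 1 H H
H H H H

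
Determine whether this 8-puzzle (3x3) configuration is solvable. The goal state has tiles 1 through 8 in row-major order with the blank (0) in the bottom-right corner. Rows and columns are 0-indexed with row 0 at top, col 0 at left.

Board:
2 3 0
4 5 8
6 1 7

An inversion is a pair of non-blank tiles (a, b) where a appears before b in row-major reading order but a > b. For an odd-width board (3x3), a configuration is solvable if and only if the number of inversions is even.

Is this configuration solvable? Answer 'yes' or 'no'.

Inversions (pairs i<j in row-major order where tile[i] > tile[j] > 0): 8
8 is even, so the puzzle is solvable.

Answer: yes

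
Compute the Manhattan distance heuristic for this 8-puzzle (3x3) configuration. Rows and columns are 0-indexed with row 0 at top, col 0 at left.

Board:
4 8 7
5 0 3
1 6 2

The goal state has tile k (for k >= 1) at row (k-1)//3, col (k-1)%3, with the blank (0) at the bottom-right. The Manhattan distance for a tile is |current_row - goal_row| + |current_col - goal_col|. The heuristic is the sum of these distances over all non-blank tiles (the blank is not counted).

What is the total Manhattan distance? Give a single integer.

Answer: 16

Derivation:
Tile 4: at (0,0), goal (1,0), distance |0-1|+|0-0| = 1
Tile 8: at (0,1), goal (2,1), distance |0-2|+|1-1| = 2
Tile 7: at (0,2), goal (2,0), distance |0-2|+|2-0| = 4
Tile 5: at (1,0), goal (1,1), distance |1-1|+|0-1| = 1
Tile 3: at (1,2), goal (0,2), distance |1-0|+|2-2| = 1
Tile 1: at (2,0), goal (0,0), distance |2-0|+|0-0| = 2
Tile 6: at (2,1), goal (1,2), distance |2-1|+|1-2| = 2
Tile 2: at (2,2), goal (0,1), distance |2-0|+|2-1| = 3
Sum: 1 + 2 + 4 + 1 + 1 + 2 + 2 + 3 = 16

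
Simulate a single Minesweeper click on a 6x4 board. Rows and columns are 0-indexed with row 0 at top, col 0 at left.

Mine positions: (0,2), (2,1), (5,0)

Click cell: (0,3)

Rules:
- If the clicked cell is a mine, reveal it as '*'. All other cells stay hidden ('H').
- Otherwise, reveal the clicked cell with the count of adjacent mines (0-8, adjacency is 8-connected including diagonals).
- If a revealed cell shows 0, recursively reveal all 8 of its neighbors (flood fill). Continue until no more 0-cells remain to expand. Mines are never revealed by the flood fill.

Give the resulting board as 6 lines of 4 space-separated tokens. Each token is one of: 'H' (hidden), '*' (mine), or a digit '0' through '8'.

H H H 1
H H H H
H H H H
H H H H
H H H H
H H H H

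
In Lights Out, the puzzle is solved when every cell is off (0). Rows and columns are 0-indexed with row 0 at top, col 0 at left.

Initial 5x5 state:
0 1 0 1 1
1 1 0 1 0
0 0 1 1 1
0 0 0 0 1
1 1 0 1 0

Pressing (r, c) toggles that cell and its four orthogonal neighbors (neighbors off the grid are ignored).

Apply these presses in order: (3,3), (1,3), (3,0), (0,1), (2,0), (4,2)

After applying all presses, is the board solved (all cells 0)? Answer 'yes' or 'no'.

Answer: no

Derivation:
After press 1 at (3,3):
0 1 0 1 1
1 1 0 1 0
0 0 1 0 1
0 0 1 1 0
1 1 0 0 0

After press 2 at (1,3):
0 1 0 0 1
1 1 1 0 1
0 0 1 1 1
0 0 1 1 0
1 1 0 0 0

After press 3 at (3,0):
0 1 0 0 1
1 1 1 0 1
1 0 1 1 1
1 1 1 1 0
0 1 0 0 0

After press 4 at (0,1):
1 0 1 0 1
1 0 1 0 1
1 0 1 1 1
1 1 1 1 0
0 1 0 0 0

After press 5 at (2,0):
1 0 1 0 1
0 0 1 0 1
0 1 1 1 1
0 1 1 1 0
0 1 0 0 0

After press 6 at (4,2):
1 0 1 0 1
0 0 1 0 1
0 1 1 1 1
0 1 0 1 0
0 0 1 1 0

Lights still on: 13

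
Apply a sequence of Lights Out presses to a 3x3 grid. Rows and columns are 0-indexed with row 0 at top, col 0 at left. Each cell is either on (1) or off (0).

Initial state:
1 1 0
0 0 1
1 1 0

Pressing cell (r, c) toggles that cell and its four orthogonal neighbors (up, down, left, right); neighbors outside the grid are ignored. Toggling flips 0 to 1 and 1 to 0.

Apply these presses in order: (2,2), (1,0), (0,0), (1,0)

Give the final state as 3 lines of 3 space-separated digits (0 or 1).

Answer: 0 0 0
1 0 0
1 0 1

Derivation:
After press 1 at (2,2):
1 1 0
0 0 0
1 0 1

After press 2 at (1,0):
0 1 0
1 1 0
0 0 1

After press 3 at (0,0):
1 0 0
0 1 0
0 0 1

After press 4 at (1,0):
0 0 0
1 0 0
1 0 1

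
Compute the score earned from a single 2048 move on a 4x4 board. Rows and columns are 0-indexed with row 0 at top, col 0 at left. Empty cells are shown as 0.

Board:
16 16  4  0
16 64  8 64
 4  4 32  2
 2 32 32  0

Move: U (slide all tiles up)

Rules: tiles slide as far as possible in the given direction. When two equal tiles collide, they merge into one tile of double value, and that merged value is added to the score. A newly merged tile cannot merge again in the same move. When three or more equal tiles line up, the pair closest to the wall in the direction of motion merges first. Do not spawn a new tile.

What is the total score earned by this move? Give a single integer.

Answer: 96

Derivation:
Slide up:
col 0: [16, 16, 4, 2] -> [32, 4, 2, 0]  score +32 (running 32)
col 1: [16, 64, 4, 32] -> [16, 64, 4, 32]  score +0 (running 32)
col 2: [4, 8, 32, 32] -> [4, 8, 64, 0]  score +64 (running 96)
col 3: [0, 64, 2, 0] -> [64, 2, 0, 0]  score +0 (running 96)
Board after move:
32 16  4 64
 4 64  8  2
 2  4 64  0
 0 32  0  0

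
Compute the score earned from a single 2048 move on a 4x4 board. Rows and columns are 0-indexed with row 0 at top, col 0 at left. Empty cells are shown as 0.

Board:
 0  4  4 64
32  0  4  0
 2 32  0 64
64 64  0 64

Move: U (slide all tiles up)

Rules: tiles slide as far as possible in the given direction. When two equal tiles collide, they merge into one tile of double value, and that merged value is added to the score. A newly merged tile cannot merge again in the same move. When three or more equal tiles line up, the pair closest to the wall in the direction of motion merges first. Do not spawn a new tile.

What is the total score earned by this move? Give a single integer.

Answer: 136

Derivation:
Slide up:
col 0: [0, 32, 2, 64] -> [32, 2, 64, 0]  score +0 (running 0)
col 1: [4, 0, 32, 64] -> [4, 32, 64, 0]  score +0 (running 0)
col 2: [4, 4, 0, 0] -> [8, 0, 0, 0]  score +8 (running 8)
col 3: [64, 0, 64, 64] -> [128, 64, 0, 0]  score +128 (running 136)
Board after move:
 32   4   8 128
  2  32   0  64
 64  64   0   0
  0   0   0   0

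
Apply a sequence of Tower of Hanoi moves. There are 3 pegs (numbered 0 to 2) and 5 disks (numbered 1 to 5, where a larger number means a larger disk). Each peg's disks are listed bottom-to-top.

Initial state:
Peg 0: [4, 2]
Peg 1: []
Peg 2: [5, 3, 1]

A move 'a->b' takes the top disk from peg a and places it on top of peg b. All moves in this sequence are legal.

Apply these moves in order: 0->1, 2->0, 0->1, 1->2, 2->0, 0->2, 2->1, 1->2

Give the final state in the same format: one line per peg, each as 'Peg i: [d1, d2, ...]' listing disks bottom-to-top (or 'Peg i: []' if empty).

After move 1 (0->1):
Peg 0: [4]
Peg 1: [2]
Peg 2: [5, 3, 1]

After move 2 (2->0):
Peg 0: [4, 1]
Peg 1: [2]
Peg 2: [5, 3]

After move 3 (0->1):
Peg 0: [4]
Peg 1: [2, 1]
Peg 2: [5, 3]

After move 4 (1->2):
Peg 0: [4]
Peg 1: [2]
Peg 2: [5, 3, 1]

After move 5 (2->0):
Peg 0: [4, 1]
Peg 1: [2]
Peg 2: [5, 3]

After move 6 (0->2):
Peg 0: [4]
Peg 1: [2]
Peg 2: [5, 3, 1]

After move 7 (2->1):
Peg 0: [4]
Peg 1: [2, 1]
Peg 2: [5, 3]

After move 8 (1->2):
Peg 0: [4]
Peg 1: [2]
Peg 2: [5, 3, 1]

Answer: Peg 0: [4]
Peg 1: [2]
Peg 2: [5, 3, 1]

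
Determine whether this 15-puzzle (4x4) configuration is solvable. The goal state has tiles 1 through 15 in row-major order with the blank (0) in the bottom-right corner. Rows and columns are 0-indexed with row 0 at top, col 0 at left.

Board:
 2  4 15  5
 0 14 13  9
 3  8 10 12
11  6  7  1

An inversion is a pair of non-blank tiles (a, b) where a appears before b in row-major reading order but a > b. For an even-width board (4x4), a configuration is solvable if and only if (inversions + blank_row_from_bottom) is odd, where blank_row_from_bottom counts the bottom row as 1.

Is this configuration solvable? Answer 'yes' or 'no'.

Inversions: 57
Blank is in row 1 (0-indexed from top), which is row 3 counting from the bottom (bottom = 1).
57 + 3 = 60, which is even, so the puzzle is not solvable.

Answer: no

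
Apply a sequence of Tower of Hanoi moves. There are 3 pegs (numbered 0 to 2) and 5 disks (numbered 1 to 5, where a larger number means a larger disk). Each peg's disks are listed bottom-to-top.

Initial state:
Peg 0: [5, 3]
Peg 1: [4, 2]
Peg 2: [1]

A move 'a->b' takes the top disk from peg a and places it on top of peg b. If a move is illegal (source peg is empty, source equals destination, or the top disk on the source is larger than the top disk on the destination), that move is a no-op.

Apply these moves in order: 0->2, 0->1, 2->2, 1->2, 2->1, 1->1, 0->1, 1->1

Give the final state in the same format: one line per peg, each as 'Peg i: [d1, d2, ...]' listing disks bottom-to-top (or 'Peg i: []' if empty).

Answer: Peg 0: [5, 3]
Peg 1: [4, 2, 1]
Peg 2: []

Derivation:
After move 1 (0->2):
Peg 0: [5, 3]
Peg 1: [4, 2]
Peg 2: [1]

After move 2 (0->1):
Peg 0: [5, 3]
Peg 1: [4, 2]
Peg 2: [1]

After move 3 (2->2):
Peg 0: [5, 3]
Peg 1: [4, 2]
Peg 2: [1]

After move 4 (1->2):
Peg 0: [5, 3]
Peg 1: [4, 2]
Peg 2: [1]

After move 5 (2->1):
Peg 0: [5, 3]
Peg 1: [4, 2, 1]
Peg 2: []

After move 6 (1->1):
Peg 0: [5, 3]
Peg 1: [4, 2, 1]
Peg 2: []

After move 7 (0->1):
Peg 0: [5, 3]
Peg 1: [4, 2, 1]
Peg 2: []

After move 8 (1->1):
Peg 0: [5, 3]
Peg 1: [4, 2, 1]
Peg 2: []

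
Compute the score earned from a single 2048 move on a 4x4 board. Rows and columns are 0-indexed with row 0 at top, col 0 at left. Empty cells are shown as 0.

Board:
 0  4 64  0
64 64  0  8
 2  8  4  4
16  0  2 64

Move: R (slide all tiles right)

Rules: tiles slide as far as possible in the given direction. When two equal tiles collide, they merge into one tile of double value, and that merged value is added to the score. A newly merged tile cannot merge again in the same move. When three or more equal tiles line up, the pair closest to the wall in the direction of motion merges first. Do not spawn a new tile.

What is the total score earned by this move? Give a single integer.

Slide right:
row 0: [0, 4, 64, 0] -> [0, 0, 4, 64]  score +0 (running 0)
row 1: [64, 64, 0, 8] -> [0, 0, 128, 8]  score +128 (running 128)
row 2: [2, 8, 4, 4] -> [0, 2, 8, 8]  score +8 (running 136)
row 3: [16, 0, 2, 64] -> [0, 16, 2, 64]  score +0 (running 136)
Board after move:
  0   0   4  64
  0   0 128   8
  0   2   8   8
  0  16   2  64

Answer: 136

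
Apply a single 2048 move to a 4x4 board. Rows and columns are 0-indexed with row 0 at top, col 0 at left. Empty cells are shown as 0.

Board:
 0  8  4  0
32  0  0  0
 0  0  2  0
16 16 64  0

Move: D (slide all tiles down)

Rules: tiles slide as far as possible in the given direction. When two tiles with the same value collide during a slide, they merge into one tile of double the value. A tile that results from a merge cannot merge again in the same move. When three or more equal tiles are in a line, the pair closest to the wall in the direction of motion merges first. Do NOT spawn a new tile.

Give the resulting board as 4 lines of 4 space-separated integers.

Slide down:
col 0: [0, 32, 0, 16] -> [0, 0, 32, 16]
col 1: [8, 0, 0, 16] -> [0, 0, 8, 16]
col 2: [4, 0, 2, 64] -> [0, 4, 2, 64]
col 3: [0, 0, 0, 0] -> [0, 0, 0, 0]

Answer:  0  0  0  0
 0  0  4  0
32  8  2  0
16 16 64  0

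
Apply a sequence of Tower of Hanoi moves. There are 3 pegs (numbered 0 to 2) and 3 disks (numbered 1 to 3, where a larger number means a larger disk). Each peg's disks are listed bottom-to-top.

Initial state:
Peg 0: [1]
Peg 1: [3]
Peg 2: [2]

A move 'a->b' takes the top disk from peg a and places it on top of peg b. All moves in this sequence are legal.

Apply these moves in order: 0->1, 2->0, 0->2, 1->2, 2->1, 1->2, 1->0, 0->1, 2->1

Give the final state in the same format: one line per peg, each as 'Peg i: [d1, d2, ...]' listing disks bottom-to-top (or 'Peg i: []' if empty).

After move 1 (0->1):
Peg 0: []
Peg 1: [3, 1]
Peg 2: [2]

After move 2 (2->0):
Peg 0: [2]
Peg 1: [3, 1]
Peg 2: []

After move 3 (0->2):
Peg 0: []
Peg 1: [3, 1]
Peg 2: [2]

After move 4 (1->2):
Peg 0: []
Peg 1: [3]
Peg 2: [2, 1]

After move 5 (2->1):
Peg 0: []
Peg 1: [3, 1]
Peg 2: [2]

After move 6 (1->2):
Peg 0: []
Peg 1: [3]
Peg 2: [2, 1]

After move 7 (1->0):
Peg 0: [3]
Peg 1: []
Peg 2: [2, 1]

After move 8 (0->1):
Peg 0: []
Peg 1: [3]
Peg 2: [2, 1]

After move 9 (2->1):
Peg 0: []
Peg 1: [3, 1]
Peg 2: [2]

Answer: Peg 0: []
Peg 1: [3, 1]
Peg 2: [2]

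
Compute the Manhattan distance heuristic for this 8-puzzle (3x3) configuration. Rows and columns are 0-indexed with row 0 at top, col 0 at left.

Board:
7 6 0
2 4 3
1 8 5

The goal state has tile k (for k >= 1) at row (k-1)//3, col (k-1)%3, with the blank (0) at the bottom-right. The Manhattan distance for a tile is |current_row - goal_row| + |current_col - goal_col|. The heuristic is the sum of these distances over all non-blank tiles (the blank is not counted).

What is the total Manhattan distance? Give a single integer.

Answer: 12

Derivation:
Tile 7: at (0,0), goal (2,0), distance |0-2|+|0-0| = 2
Tile 6: at (0,1), goal (1,2), distance |0-1|+|1-2| = 2
Tile 2: at (1,0), goal (0,1), distance |1-0|+|0-1| = 2
Tile 4: at (1,1), goal (1,0), distance |1-1|+|1-0| = 1
Tile 3: at (1,2), goal (0,2), distance |1-0|+|2-2| = 1
Tile 1: at (2,0), goal (0,0), distance |2-0|+|0-0| = 2
Tile 8: at (2,1), goal (2,1), distance |2-2|+|1-1| = 0
Tile 5: at (2,2), goal (1,1), distance |2-1|+|2-1| = 2
Sum: 2 + 2 + 2 + 1 + 1 + 2 + 0 + 2 = 12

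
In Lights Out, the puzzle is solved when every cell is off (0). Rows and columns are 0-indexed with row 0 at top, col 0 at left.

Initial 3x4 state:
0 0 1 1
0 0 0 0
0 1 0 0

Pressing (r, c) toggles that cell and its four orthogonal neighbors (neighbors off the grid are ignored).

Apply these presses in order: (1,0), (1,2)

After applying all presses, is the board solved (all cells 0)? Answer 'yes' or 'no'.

Answer: no

Derivation:
After press 1 at (1,0):
1 0 1 1
1 1 0 0
1 1 0 0

After press 2 at (1,2):
1 0 0 1
1 0 1 1
1 1 1 0

Lights still on: 8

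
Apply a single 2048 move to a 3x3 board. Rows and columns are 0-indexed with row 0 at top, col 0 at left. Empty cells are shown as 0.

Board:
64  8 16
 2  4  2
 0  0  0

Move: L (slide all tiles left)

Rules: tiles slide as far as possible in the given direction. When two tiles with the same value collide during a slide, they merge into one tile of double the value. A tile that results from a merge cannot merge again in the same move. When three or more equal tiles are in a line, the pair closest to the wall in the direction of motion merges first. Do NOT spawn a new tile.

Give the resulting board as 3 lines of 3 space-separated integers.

Slide left:
row 0: [64, 8, 16] -> [64, 8, 16]
row 1: [2, 4, 2] -> [2, 4, 2]
row 2: [0, 0, 0] -> [0, 0, 0]

Answer: 64  8 16
 2  4  2
 0  0  0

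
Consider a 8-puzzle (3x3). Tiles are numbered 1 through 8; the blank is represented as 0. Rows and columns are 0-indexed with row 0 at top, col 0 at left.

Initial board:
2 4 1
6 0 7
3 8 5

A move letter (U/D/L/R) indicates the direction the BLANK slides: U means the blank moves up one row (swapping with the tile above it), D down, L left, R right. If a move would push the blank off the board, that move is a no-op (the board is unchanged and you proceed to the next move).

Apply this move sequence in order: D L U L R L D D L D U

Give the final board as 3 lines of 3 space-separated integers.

Answer: 2 4 1
0 8 7
6 3 5

Derivation:
After move 1 (D):
2 4 1
6 8 7
3 0 5

After move 2 (L):
2 4 1
6 8 7
0 3 5

After move 3 (U):
2 4 1
0 8 7
6 3 5

After move 4 (L):
2 4 1
0 8 7
6 3 5

After move 5 (R):
2 4 1
8 0 7
6 3 5

After move 6 (L):
2 4 1
0 8 7
6 3 5

After move 7 (D):
2 4 1
6 8 7
0 3 5

After move 8 (D):
2 4 1
6 8 7
0 3 5

After move 9 (L):
2 4 1
6 8 7
0 3 5

After move 10 (D):
2 4 1
6 8 7
0 3 5

After move 11 (U):
2 4 1
0 8 7
6 3 5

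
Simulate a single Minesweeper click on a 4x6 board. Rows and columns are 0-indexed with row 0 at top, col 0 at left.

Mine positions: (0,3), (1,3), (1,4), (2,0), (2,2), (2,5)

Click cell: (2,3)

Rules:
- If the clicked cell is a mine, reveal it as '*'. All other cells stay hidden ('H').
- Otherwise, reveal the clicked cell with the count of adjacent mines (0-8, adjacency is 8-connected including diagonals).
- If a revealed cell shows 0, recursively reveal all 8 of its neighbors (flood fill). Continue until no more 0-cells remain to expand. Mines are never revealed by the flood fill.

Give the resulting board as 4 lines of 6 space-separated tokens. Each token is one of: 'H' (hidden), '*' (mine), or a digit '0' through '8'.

H H H H H H
H H H H H H
H H H 3 H H
H H H H H H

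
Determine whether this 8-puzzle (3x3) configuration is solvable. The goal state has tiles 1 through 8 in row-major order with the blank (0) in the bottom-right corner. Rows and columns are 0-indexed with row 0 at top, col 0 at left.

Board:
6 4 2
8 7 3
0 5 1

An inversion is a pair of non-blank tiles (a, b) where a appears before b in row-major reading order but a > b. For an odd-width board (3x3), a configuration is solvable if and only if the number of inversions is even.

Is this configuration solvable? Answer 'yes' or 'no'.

Inversions (pairs i<j in row-major order where tile[i] > tile[j] > 0): 18
18 is even, so the puzzle is solvable.

Answer: yes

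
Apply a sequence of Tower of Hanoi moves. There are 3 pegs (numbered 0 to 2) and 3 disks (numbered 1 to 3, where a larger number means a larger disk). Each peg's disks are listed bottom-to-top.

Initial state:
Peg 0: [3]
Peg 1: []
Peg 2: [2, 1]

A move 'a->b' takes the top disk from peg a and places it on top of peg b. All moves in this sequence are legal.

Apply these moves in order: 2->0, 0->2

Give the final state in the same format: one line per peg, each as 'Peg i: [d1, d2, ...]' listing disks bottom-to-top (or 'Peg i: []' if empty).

After move 1 (2->0):
Peg 0: [3, 1]
Peg 1: []
Peg 2: [2]

After move 2 (0->2):
Peg 0: [3]
Peg 1: []
Peg 2: [2, 1]

Answer: Peg 0: [3]
Peg 1: []
Peg 2: [2, 1]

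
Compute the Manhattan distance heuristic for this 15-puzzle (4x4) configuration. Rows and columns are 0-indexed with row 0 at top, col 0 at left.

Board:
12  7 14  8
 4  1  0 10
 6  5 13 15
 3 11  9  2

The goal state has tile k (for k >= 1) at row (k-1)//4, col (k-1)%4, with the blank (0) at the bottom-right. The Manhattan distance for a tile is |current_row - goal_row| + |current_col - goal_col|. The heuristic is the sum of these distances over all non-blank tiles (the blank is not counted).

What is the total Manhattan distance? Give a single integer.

Answer: 45

Derivation:
Tile 12: at (0,0), goal (2,3), distance |0-2|+|0-3| = 5
Tile 7: at (0,1), goal (1,2), distance |0-1|+|1-2| = 2
Tile 14: at (0,2), goal (3,1), distance |0-3|+|2-1| = 4
Tile 8: at (0,3), goal (1,3), distance |0-1|+|3-3| = 1
Tile 4: at (1,0), goal (0,3), distance |1-0|+|0-3| = 4
Tile 1: at (1,1), goal (0,0), distance |1-0|+|1-0| = 2
Tile 10: at (1,3), goal (2,1), distance |1-2|+|3-1| = 3
Tile 6: at (2,0), goal (1,1), distance |2-1|+|0-1| = 2
Tile 5: at (2,1), goal (1,0), distance |2-1|+|1-0| = 2
Tile 13: at (2,2), goal (3,0), distance |2-3|+|2-0| = 3
Tile 15: at (2,3), goal (3,2), distance |2-3|+|3-2| = 2
Tile 3: at (3,0), goal (0,2), distance |3-0|+|0-2| = 5
Tile 11: at (3,1), goal (2,2), distance |3-2|+|1-2| = 2
Tile 9: at (3,2), goal (2,0), distance |3-2|+|2-0| = 3
Tile 2: at (3,3), goal (0,1), distance |3-0|+|3-1| = 5
Sum: 5 + 2 + 4 + 1 + 4 + 2 + 3 + 2 + 2 + 3 + 2 + 5 + 2 + 3 + 5 = 45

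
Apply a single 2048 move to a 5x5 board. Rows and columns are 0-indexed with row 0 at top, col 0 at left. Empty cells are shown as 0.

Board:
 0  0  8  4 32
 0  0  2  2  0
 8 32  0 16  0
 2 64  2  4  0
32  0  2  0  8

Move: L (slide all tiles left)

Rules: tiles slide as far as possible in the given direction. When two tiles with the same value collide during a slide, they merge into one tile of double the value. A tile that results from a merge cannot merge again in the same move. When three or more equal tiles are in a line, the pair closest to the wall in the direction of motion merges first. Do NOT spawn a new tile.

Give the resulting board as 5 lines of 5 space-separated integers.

Slide left:
row 0: [0, 0, 8, 4, 32] -> [8, 4, 32, 0, 0]
row 1: [0, 0, 2, 2, 0] -> [4, 0, 0, 0, 0]
row 2: [8, 32, 0, 16, 0] -> [8, 32, 16, 0, 0]
row 3: [2, 64, 2, 4, 0] -> [2, 64, 2, 4, 0]
row 4: [32, 0, 2, 0, 8] -> [32, 2, 8, 0, 0]

Answer:  8  4 32  0  0
 4  0  0  0  0
 8 32 16  0  0
 2 64  2  4  0
32  2  8  0  0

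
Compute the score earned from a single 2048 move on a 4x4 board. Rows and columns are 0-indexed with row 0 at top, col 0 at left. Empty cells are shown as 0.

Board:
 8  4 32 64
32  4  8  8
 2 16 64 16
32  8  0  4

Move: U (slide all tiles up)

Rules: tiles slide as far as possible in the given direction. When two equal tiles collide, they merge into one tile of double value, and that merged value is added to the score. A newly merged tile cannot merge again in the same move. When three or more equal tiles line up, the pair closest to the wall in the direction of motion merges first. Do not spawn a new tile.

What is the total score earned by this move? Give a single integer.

Answer: 8

Derivation:
Slide up:
col 0: [8, 32, 2, 32] -> [8, 32, 2, 32]  score +0 (running 0)
col 1: [4, 4, 16, 8] -> [8, 16, 8, 0]  score +8 (running 8)
col 2: [32, 8, 64, 0] -> [32, 8, 64, 0]  score +0 (running 8)
col 3: [64, 8, 16, 4] -> [64, 8, 16, 4]  score +0 (running 8)
Board after move:
 8  8 32 64
32 16  8  8
 2  8 64 16
32  0  0  4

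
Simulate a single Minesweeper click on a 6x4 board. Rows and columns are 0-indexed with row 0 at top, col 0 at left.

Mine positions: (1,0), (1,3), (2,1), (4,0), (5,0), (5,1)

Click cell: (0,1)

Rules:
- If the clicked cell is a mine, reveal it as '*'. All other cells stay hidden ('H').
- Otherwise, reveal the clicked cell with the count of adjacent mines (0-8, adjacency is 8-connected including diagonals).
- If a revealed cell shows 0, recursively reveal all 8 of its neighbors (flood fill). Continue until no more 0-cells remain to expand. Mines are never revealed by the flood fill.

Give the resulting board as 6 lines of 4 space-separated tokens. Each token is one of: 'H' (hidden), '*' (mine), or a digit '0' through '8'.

H 1 H H
H H H H
H H H H
H H H H
H H H H
H H H H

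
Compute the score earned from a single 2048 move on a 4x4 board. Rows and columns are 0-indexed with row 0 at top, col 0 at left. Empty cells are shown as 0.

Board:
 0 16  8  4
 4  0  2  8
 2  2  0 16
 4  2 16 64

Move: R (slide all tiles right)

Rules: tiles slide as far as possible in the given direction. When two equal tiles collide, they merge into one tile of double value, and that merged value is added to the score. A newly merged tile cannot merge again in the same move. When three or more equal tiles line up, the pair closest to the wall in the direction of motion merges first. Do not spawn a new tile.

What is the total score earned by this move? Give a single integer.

Slide right:
row 0: [0, 16, 8, 4] -> [0, 16, 8, 4]  score +0 (running 0)
row 1: [4, 0, 2, 8] -> [0, 4, 2, 8]  score +0 (running 0)
row 2: [2, 2, 0, 16] -> [0, 0, 4, 16]  score +4 (running 4)
row 3: [4, 2, 16, 64] -> [4, 2, 16, 64]  score +0 (running 4)
Board after move:
 0 16  8  4
 0  4  2  8
 0  0  4 16
 4  2 16 64

Answer: 4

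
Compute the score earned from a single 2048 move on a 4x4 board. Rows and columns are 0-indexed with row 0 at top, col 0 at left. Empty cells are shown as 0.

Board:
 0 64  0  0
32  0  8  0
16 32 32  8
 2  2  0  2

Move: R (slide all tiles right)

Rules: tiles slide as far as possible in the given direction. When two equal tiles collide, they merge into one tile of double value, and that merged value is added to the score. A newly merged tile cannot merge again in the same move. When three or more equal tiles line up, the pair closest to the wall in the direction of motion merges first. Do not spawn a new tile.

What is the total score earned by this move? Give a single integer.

Answer: 68

Derivation:
Slide right:
row 0: [0, 64, 0, 0] -> [0, 0, 0, 64]  score +0 (running 0)
row 1: [32, 0, 8, 0] -> [0, 0, 32, 8]  score +0 (running 0)
row 2: [16, 32, 32, 8] -> [0, 16, 64, 8]  score +64 (running 64)
row 3: [2, 2, 0, 2] -> [0, 0, 2, 4]  score +4 (running 68)
Board after move:
 0  0  0 64
 0  0 32  8
 0 16 64  8
 0  0  2  4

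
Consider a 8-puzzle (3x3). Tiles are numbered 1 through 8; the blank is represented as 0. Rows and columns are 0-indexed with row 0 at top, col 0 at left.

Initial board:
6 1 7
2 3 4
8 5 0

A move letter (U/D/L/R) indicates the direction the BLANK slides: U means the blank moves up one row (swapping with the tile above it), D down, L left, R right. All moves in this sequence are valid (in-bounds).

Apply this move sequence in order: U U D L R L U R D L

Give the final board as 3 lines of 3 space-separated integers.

After move 1 (U):
6 1 7
2 3 0
8 5 4

After move 2 (U):
6 1 0
2 3 7
8 5 4

After move 3 (D):
6 1 7
2 3 0
8 5 4

After move 4 (L):
6 1 7
2 0 3
8 5 4

After move 5 (R):
6 1 7
2 3 0
8 5 4

After move 6 (L):
6 1 7
2 0 3
8 5 4

After move 7 (U):
6 0 7
2 1 3
8 5 4

After move 8 (R):
6 7 0
2 1 3
8 5 4

After move 9 (D):
6 7 3
2 1 0
8 5 4

After move 10 (L):
6 7 3
2 0 1
8 5 4

Answer: 6 7 3
2 0 1
8 5 4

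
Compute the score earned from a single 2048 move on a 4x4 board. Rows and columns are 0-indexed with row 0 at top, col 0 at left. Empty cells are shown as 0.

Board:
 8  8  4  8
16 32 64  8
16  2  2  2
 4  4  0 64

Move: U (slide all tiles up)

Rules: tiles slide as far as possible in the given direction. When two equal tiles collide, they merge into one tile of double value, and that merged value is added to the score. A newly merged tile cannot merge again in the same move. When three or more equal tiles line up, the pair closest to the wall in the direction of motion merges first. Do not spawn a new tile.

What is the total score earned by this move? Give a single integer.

Slide up:
col 0: [8, 16, 16, 4] -> [8, 32, 4, 0]  score +32 (running 32)
col 1: [8, 32, 2, 4] -> [8, 32, 2, 4]  score +0 (running 32)
col 2: [4, 64, 2, 0] -> [4, 64, 2, 0]  score +0 (running 32)
col 3: [8, 8, 2, 64] -> [16, 2, 64, 0]  score +16 (running 48)
Board after move:
 8  8  4 16
32 32 64  2
 4  2  2 64
 0  4  0  0

Answer: 48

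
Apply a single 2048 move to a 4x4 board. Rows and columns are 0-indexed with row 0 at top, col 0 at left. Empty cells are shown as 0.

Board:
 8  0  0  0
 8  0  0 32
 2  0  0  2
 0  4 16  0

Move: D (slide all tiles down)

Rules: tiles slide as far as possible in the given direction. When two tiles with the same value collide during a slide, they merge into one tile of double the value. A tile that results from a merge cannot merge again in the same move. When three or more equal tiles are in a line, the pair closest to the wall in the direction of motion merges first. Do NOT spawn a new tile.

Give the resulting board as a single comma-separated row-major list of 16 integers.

Answer: 0, 0, 0, 0, 0, 0, 0, 0, 16, 0, 0, 32, 2, 4, 16, 2

Derivation:
Slide down:
col 0: [8, 8, 2, 0] -> [0, 0, 16, 2]
col 1: [0, 0, 0, 4] -> [0, 0, 0, 4]
col 2: [0, 0, 0, 16] -> [0, 0, 0, 16]
col 3: [0, 32, 2, 0] -> [0, 0, 32, 2]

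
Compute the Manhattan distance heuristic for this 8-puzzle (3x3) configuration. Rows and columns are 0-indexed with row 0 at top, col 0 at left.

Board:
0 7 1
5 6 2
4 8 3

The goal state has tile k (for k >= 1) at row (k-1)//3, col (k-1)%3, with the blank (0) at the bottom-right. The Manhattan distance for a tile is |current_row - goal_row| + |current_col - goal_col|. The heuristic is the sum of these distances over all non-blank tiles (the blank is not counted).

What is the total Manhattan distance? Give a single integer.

Answer: 12

Derivation:
Tile 7: at (0,1), goal (2,0), distance |0-2|+|1-0| = 3
Tile 1: at (0,2), goal (0,0), distance |0-0|+|2-0| = 2
Tile 5: at (1,0), goal (1,1), distance |1-1|+|0-1| = 1
Tile 6: at (1,1), goal (1,2), distance |1-1|+|1-2| = 1
Tile 2: at (1,2), goal (0,1), distance |1-0|+|2-1| = 2
Tile 4: at (2,0), goal (1,0), distance |2-1|+|0-0| = 1
Tile 8: at (2,1), goal (2,1), distance |2-2|+|1-1| = 0
Tile 3: at (2,2), goal (0,2), distance |2-0|+|2-2| = 2
Sum: 3 + 2 + 1 + 1 + 2 + 1 + 0 + 2 = 12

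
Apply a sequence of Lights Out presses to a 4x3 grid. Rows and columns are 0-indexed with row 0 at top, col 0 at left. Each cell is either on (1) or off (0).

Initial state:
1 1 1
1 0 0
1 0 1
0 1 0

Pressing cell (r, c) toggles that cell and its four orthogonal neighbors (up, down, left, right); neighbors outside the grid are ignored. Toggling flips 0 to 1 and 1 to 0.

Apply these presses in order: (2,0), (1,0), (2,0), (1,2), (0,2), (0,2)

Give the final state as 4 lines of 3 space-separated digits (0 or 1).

After press 1 at (2,0):
1 1 1
0 0 0
0 1 1
1 1 0

After press 2 at (1,0):
0 1 1
1 1 0
1 1 1
1 1 0

After press 3 at (2,0):
0 1 1
0 1 0
0 0 1
0 1 0

After press 4 at (1,2):
0 1 0
0 0 1
0 0 0
0 1 0

After press 5 at (0,2):
0 0 1
0 0 0
0 0 0
0 1 0

After press 6 at (0,2):
0 1 0
0 0 1
0 0 0
0 1 0

Answer: 0 1 0
0 0 1
0 0 0
0 1 0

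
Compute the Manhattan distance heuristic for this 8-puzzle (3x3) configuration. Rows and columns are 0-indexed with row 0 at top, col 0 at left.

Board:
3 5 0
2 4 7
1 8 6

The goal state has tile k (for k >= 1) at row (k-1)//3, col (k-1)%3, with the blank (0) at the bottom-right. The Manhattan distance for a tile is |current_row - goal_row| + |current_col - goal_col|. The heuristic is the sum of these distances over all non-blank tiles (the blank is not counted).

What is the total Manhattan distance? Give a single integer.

Tile 3: (0,0)->(0,2) = 2
Tile 5: (0,1)->(1,1) = 1
Tile 2: (1,0)->(0,1) = 2
Tile 4: (1,1)->(1,0) = 1
Tile 7: (1,2)->(2,0) = 3
Tile 1: (2,0)->(0,0) = 2
Tile 8: (2,1)->(2,1) = 0
Tile 6: (2,2)->(1,2) = 1
Sum: 2 + 1 + 2 + 1 + 3 + 2 + 0 + 1 = 12

Answer: 12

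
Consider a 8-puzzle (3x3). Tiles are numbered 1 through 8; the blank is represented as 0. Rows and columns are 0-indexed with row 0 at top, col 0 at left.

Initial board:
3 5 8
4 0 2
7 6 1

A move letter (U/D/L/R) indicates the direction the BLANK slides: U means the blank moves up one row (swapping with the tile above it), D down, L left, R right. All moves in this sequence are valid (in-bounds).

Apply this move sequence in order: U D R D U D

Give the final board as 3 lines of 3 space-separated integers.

After move 1 (U):
3 0 8
4 5 2
7 6 1

After move 2 (D):
3 5 8
4 0 2
7 6 1

After move 3 (R):
3 5 8
4 2 0
7 6 1

After move 4 (D):
3 5 8
4 2 1
7 6 0

After move 5 (U):
3 5 8
4 2 0
7 6 1

After move 6 (D):
3 5 8
4 2 1
7 6 0

Answer: 3 5 8
4 2 1
7 6 0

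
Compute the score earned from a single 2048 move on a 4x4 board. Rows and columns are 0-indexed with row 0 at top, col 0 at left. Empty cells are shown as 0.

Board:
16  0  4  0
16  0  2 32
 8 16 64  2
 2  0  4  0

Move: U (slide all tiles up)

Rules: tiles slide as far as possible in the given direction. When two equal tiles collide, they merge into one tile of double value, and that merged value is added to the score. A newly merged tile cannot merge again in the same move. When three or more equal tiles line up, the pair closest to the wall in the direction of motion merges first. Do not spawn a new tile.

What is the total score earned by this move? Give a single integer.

Slide up:
col 0: [16, 16, 8, 2] -> [32, 8, 2, 0]  score +32 (running 32)
col 1: [0, 0, 16, 0] -> [16, 0, 0, 0]  score +0 (running 32)
col 2: [4, 2, 64, 4] -> [4, 2, 64, 4]  score +0 (running 32)
col 3: [0, 32, 2, 0] -> [32, 2, 0, 0]  score +0 (running 32)
Board after move:
32 16  4 32
 8  0  2  2
 2  0 64  0
 0  0  4  0

Answer: 32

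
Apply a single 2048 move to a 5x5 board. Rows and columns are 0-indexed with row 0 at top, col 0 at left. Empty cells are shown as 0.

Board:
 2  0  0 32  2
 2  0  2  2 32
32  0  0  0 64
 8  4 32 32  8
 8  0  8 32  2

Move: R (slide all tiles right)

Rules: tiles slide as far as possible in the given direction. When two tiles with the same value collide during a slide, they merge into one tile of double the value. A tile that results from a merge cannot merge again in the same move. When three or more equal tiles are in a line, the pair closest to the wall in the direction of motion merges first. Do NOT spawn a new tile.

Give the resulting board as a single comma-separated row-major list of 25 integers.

Slide right:
row 0: [2, 0, 0, 32, 2] -> [0, 0, 2, 32, 2]
row 1: [2, 0, 2, 2, 32] -> [0, 0, 2, 4, 32]
row 2: [32, 0, 0, 0, 64] -> [0, 0, 0, 32, 64]
row 3: [8, 4, 32, 32, 8] -> [0, 8, 4, 64, 8]
row 4: [8, 0, 8, 32, 2] -> [0, 0, 16, 32, 2]

Answer: 0, 0, 2, 32, 2, 0, 0, 2, 4, 32, 0, 0, 0, 32, 64, 0, 8, 4, 64, 8, 0, 0, 16, 32, 2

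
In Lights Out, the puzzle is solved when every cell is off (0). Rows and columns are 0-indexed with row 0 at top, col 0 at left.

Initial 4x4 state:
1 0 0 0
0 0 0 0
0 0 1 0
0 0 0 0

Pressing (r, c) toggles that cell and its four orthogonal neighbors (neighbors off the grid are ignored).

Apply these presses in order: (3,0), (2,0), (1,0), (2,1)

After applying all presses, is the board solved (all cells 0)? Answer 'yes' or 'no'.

After press 1 at (3,0):
1 0 0 0
0 0 0 0
1 0 1 0
1 1 0 0

After press 2 at (2,0):
1 0 0 0
1 0 0 0
0 1 1 0
0 1 0 0

After press 3 at (1,0):
0 0 0 0
0 1 0 0
1 1 1 0
0 1 0 0

After press 4 at (2,1):
0 0 0 0
0 0 0 0
0 0 0 0
0 0 0 0

Lights still on: 0

Answer: yes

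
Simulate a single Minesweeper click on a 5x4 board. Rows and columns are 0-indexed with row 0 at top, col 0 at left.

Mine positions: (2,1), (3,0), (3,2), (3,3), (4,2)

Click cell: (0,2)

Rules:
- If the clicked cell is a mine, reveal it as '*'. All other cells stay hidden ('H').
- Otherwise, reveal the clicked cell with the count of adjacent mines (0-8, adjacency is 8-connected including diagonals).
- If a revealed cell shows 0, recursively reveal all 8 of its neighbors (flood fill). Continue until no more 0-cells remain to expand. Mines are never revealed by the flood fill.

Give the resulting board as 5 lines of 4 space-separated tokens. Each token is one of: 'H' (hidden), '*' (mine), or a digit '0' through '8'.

0 0 0 0
1 1 1 0
H H 3 2
H H H H
H H H H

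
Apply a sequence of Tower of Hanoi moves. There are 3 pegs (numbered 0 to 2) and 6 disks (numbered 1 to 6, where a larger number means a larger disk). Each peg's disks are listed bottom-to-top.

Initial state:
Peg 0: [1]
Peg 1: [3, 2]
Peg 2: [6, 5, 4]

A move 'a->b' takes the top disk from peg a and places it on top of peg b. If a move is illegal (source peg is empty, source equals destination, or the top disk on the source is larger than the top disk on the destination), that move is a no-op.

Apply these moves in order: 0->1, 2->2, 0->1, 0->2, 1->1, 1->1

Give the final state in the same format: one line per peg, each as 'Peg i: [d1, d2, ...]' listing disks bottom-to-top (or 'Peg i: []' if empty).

After move 1 (0->1):
Peg 0: []
Peg 1: [3, 2, 1]
Peg 2: [6, 5, 4]

After move 2 (2->2):
Peg 0: []
Peg 1: [3, 2, 1]
Peg 2: [6, 5, 4]

After move 3 (0->1):
Peg 0: []
Peg 1: [3, 2, 1]
Peg 2: [6, 5, 4]

After move 4 (0->2):
Peg 0: []
Peg 1: [3, 2, 1]
Peg 2: [6, 5, 4]

After move 5 (1->1):
Peg 0: []
Peg 1: [3, 2, 1]
Peg 2: [6, 5, 4]

After move 6 (1->1):
Peg 0: []
Peg 1: [3, 2, 1]
Peg 2: [6, 5, 4]

Answer: Peg 0: []
Peg 1: [3, 2, 1]
Peg 2: [6, 5, 4]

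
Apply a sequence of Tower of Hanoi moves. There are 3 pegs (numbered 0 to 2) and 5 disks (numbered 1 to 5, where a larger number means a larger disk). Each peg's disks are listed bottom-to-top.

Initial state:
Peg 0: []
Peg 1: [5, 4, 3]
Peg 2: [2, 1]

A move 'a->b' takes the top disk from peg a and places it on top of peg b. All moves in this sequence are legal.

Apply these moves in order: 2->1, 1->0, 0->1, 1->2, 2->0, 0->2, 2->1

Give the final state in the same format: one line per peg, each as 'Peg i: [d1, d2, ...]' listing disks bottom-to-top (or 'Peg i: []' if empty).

After move 1 (2->1):
Peg 0: []
Peg 1: [5, 4, 3, 1]
Peg 2: [2]

After move 2 (1->0):
Peg 0: [1]
Peg 1: [5, 4, 3]
Peg 2: [2]

After move 3 (0->1):
Peg 0: []
Peg 1: [5, 4, 3, 1]
Peg 2: [2]

After move 4 (1->2):
Peg 0: []
Peg 1: [5, 4, 3]
Peg 2: [2, 1]

After move 5 (2->0):
Peg 0: [1]
Peg 1: [5, 4, 3]
Peg 2: [2]

After move 6 (0->2):
Peg 0: []
Peg 1: [5, 4, 3]
Peg 2: [2, 1]

After move 7 (2->1):
Peg 0: []
Peg 1: [5, 4, 3, 1]
Peg 2: [2]

Answer: Peg 0: []
Peg 1: [5, 4, 3, 1]
Peg 2: [2]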